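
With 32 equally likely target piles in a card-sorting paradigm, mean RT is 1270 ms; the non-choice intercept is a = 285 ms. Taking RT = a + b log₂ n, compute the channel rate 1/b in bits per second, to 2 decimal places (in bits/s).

5.08 bits/s

Choice component = 1270 − 285 = 985 ms over log₂(32) = 5 bits.
b = 985 / 5 = 197.000 ms/bit, so 1/b = 5.076 bits/s.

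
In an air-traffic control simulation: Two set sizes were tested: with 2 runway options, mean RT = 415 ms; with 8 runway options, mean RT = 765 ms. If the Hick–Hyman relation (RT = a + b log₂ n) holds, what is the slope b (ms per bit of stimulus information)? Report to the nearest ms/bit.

175 ms/bit

The slope on a log₂ axis is (765 − 415) / (3 − 1) = 175 ms/bit.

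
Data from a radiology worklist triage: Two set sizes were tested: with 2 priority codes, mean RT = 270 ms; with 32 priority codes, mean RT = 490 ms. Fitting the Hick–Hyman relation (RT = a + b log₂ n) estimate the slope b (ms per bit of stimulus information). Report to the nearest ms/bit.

55 ms/bit

Slope: b = (490 − 270) / (log₂ 32 − log₂ 2) = 220/4.0000 = 55 ms/bit.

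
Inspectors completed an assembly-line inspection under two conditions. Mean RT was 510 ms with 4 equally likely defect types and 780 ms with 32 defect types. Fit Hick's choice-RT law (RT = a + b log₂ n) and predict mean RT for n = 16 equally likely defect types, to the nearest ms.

RT is linear in log₂ n, so two points fix the line:
  b = (780 − 510) / (log₂ 32 − log₂ 4) = 270 / (5 − 2) = 90 ms/bit
  a = 510 − 90 × 2 = 330 ms
Then RT(16) = 330 + 90 × log₂ 16 = 330 + 90 × 4 ≈ 690.000 ms.

690 ms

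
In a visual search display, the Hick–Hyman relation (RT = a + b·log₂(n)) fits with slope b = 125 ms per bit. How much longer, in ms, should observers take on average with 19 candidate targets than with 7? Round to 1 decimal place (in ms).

180.1 ms

The intercept a cancels: ΔRT = b·(log₂ n₂ − log₂ n₁) = b·log₂(n₂/n₁).
log₂(19) − log₂(7) = 4.2479 − 2.8074 = 1.4406.
ΔRT = 125 × 1.4406 = 180.072 ms.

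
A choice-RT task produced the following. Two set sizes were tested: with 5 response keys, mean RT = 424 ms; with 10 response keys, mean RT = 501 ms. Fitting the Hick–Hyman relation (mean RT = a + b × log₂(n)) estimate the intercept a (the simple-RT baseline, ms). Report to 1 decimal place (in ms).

245.2 ms

Slope: b = (501 − 424) / (log₂ 10 − log₂ 5) = 77/1.0000 = 77.000 ms/bit.
Intercept: a = 424 − 77.000·log₂(5) = 245.212 ms.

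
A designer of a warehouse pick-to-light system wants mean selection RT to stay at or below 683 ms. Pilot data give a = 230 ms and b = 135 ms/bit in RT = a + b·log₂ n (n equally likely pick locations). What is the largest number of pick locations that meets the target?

10

Information budget: (683 − 230)/135 = 3.3556 bits, so n ≤ 2^3.3556 = 10.236 → at most 10.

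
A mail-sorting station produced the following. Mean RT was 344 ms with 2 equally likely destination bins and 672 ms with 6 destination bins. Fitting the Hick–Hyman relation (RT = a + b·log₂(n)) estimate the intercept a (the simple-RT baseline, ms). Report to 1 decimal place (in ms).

The slope on a log₂ axis is (672 − 344) / (2.5850 − 1) = 206.945 ms/bit.
Intercept: a = 344 − 206.945·log₂(2) = 137.055 ms.

137.1 ms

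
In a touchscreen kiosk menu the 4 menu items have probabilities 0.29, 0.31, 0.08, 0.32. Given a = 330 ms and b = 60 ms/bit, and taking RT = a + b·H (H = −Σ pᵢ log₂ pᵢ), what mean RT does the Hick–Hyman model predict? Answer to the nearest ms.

H = 0.29·log₂(1/0.29) + 0.31·log₂(1/0.31) + 0.08·log₂(1/0.08) + 0.32·log₂(1/0.32) = 1.8592 bits.
RT = 330 + 60 × 1.8592 = 441.55 ms.

442 ms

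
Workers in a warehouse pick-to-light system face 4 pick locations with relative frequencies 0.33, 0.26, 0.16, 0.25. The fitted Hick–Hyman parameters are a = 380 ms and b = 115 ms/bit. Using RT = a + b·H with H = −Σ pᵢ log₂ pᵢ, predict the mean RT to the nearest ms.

H = 0.33·log₂(1/0.33) + 0.26·log₂(1/0.26) + 0.16·log₂(1/0.16) + 0.25·log₂(1/0.25) = 1.9561 bits.
RT = 380 + 115 × 1.9561 = 604.95 ms.

605 ms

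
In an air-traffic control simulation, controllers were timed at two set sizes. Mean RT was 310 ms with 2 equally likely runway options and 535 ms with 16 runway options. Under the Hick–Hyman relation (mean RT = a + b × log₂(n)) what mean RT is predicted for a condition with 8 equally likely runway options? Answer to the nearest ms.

460 ms

With log₂ n on the abscissa the relation is linear; from the two conditions:
  b = (535 − 310) / (log₂ 16 − log₂ 2) = 225 / (4 − 1) = 75 ms/bit
  a = 310 − 75 × 1 = 235 ms
Then RT(8) = 235 + 75 × log₂ 8 = 235 + 75 × 3 ≈ 460.000 ms.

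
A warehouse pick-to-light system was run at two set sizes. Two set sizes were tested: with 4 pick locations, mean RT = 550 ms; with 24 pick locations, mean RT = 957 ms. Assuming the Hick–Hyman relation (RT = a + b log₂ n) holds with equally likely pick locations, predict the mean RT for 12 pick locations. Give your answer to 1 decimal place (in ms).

Fit slope and intercept:
  b = (957 − 550) / (log₂ 24 − log₂ 4) = 407 / (4.5850 − 2) = 157.449 ms/bit
  a = 550 − 157.449 × 2 = 235.102 ms
Then RT(12) = 235.102 + 157.449 × log₂ 12 = 235.102 + 157.449 × 3.5850 ≈ 799.551 ms.

799.6 ms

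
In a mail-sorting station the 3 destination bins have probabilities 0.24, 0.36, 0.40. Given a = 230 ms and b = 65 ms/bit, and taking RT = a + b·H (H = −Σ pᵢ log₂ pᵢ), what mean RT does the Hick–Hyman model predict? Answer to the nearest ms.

Entropy contributions −pᵢ log₂ pᵢ: 0.4941, 0.5306, 0.5288; sum H = 1.5535 bits.
RT = a + bH = 230 + 65·1.5535 = 330.98 ms.

331 ms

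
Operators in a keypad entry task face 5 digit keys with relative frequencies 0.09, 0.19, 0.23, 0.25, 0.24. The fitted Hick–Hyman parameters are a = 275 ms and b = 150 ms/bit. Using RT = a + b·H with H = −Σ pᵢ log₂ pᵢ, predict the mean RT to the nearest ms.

H = 0.09·log₂(1/0.09) + 0.19·log₂(1/0.19) + 0.23·log₂(1/0.23) + 0.25·log₂(1/0.25) + 0.24·log₂(1/0.24) = 2.2497 bits.
RT = 275 + 150 × 2.2497 = 612.45 ms.

612 ms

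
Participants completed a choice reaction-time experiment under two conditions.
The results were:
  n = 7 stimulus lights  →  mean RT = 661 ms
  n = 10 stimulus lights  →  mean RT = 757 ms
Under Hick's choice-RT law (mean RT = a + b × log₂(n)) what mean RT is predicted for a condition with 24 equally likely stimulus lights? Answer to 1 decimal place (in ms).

992.6 ms

RT is linear in log₂ n, so two points fix the line:
  b = (757 − 661) / (log₂ 10 − log₂ 7) = 96 / (3.3219 − 2.8074) = 186.562 ms/bit
  a = 661 − 186.562 × 2.8074 = 137.253 ms
Then RT(24) = 137.253 + 186.562 × log₂ 24 = 137.253 + 186.562 × 4.5850 ≈ 992.635 ms.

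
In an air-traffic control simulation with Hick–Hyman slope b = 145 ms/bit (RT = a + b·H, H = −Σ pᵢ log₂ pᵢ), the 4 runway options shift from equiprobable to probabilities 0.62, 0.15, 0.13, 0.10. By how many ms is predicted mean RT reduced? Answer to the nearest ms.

65 ms

The RT saving is b·ΔH. Equiprobable H₀ = log₂(4) = 2.0000 bits; with the given probabilities H = 1.5530 bits.
b·(H₀ − H) = 145 × (2.0000 − 1.5530) = 64.82 ms.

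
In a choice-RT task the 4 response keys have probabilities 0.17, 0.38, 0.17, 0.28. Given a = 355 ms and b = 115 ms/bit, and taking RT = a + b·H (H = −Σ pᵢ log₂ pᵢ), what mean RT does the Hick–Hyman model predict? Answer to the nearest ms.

575 ms

H = 0.17·log₂(1/0.17) + 0.38·log₂(1/0.38) + 0.17·log₂(1/0.17) + 0.28·log₂(1/0.28) = 1.9138 bits.
RT = 355 + 115 × 1.9138 = 575.09 ms.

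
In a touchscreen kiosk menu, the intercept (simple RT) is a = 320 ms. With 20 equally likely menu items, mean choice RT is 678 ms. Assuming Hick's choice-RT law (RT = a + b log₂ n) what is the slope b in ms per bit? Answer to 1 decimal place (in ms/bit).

log₂(20) = 4.3219 bits.
b = (RT − a)/log₂ n = (678 − 320) / 4.3219 = 82.833 ms/bit.

82.8 ms/bit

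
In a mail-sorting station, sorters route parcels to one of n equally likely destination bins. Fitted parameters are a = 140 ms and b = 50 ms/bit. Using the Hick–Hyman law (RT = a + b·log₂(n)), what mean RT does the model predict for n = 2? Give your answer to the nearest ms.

log₂(2) = 1 bits, so RT = 140 + 50 × 1 ≈ 190.000 ms.

190 ms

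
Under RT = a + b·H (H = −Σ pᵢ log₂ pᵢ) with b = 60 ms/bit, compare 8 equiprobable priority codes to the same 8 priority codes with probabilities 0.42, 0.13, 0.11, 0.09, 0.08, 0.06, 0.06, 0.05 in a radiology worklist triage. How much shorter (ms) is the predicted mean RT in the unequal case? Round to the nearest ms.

The RT saving is b·ΔH. Equiprobable H₀ = log₂(8) = 3.0000 bits; with the given probabilities H = 2.5659 bits.
b·(H₀ − H) = 60 × (3.0000 − 2.5659) = 26.05 ms.

26 ms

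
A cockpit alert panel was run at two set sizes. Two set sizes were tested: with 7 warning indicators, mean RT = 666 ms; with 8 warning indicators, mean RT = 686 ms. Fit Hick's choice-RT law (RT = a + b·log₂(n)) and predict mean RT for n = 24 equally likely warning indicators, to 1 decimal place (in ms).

RT is linear in log₂ n, so two points fix the line:
  b = (686 − 666) / (log₂ 8 − log₂ 7) = 20 / (3 − 2.8074) = 103.818 ms/bit
  a = 666 − 103.818 × 2.8074 = 374.546 ms
Then RT(24) = 374.546 + 103.818 × log₂ 24 = 374.546 + 103.818 × 4.5850 ≈ 850.547 ms.

850.5 ms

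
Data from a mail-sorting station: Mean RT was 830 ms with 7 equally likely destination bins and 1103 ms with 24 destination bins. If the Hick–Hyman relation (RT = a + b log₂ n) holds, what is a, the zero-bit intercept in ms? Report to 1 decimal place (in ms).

398.9 ms

The slope on a log₂ axis is (1103 − 830) / (4.5850 − 2.8074) = 153.577 ms/bit.
a = RT₁ − b·log₂ n₁ = 830 − 153.577 × 2.8074 = 398.854 ms.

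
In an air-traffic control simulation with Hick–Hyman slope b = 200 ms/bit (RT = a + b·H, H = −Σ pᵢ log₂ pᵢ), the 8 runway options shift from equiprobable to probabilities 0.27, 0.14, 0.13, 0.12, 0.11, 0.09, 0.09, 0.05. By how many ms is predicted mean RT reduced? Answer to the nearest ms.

30 ms

Equiprobable entropy H₀ = log₂ 8 = 3.0000 bits.
Skewed entropy H = −Σ pᵢ log₂ pᵢ = 2.8485 bits.
ΔRT = b·(H₀ − H) = 200 × 0.1515 = 30.29 ms.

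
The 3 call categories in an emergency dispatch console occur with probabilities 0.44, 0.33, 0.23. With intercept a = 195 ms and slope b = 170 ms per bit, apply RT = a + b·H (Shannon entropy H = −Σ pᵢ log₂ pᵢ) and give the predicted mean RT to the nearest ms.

Entropy contributions −pᵢ log₂ pᵢ: 0.5211, 0.5278, 0.4877; sum H = 1.5366 bits.
RT = a + bH = 195 + 170·1.5366 = 456.23 ms.

456 ms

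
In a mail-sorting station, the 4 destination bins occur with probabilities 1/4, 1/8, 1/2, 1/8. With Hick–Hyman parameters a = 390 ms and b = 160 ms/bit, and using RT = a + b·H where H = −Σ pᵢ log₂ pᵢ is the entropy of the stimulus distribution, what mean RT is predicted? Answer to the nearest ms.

670 ms

H = −Σ pᵢ log₂ pᵢ = 0.25·2 + 0.125·3 + 0.5·1 + 0.125·3 = 1.750 bits.
RT = 390 + 160 × 1.750 = 670.00 ms.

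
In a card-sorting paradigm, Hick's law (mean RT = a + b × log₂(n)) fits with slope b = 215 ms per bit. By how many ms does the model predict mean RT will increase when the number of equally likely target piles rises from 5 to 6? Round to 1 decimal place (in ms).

The intercept a cancels: ΔRT = b·(log₂ n₂ − log₂ n₁) = b·log₂(n₂/n₁).
log₂(6) − log₂(5) = 2.5850 − 2.3219 = 0.2630.
ΔRT = 215 × 0.2630 = 56.552 ms.

56.6 ms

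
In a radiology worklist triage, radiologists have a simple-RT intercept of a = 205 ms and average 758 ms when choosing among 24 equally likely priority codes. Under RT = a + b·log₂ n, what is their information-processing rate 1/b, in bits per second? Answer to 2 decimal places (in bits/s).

Choice component = 758 − 205 = 553 ms over log₂(24) = 4.5850 bits.
b = 553 / 4.5850 = 120.612 ms/bit, so 1/b = 8.291 bits/s.

8.29 bits/s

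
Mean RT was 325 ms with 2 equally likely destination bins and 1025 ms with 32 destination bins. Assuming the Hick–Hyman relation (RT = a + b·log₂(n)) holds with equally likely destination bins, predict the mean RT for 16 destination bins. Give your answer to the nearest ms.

850 ms

Solve the two-equation system in a and b:
  b = (1025 − 325) / (log₂ 32 − log₂ 2) = 700 / (5 − 1) = 175 ms/bit
  a = 325 − 175 × 1 = 150 ms
Then RT(16) = 150 + 175 × log₂ 16 = 150 + 175 × 4 ≈ 850.000 ms.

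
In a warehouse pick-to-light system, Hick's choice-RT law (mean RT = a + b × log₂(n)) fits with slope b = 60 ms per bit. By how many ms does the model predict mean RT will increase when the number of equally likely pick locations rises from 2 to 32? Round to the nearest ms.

The intercept a cancels: ΔRT = b·(log₂ n₂ − log₂ n₁) = b·log₂(n₂/n₁).
log₂(32) − log₂(2) = log₂(32/2) = log₂(16) = 4.
ΔRT = 60 × 4.0000 = 240.000 ms.

240 ms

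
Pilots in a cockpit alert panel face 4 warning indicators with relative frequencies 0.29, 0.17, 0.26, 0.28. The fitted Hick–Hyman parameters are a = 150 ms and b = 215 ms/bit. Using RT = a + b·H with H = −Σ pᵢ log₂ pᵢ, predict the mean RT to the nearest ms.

Entropy contributions −pᵢ log₂ pᵢ: 0.5179, 0.4346, 0.5053, 0.5142; sum H = 1.9720 bits.
RT = a + bH = 150 + 215·1.9720 = 573.98 ms.

574 ms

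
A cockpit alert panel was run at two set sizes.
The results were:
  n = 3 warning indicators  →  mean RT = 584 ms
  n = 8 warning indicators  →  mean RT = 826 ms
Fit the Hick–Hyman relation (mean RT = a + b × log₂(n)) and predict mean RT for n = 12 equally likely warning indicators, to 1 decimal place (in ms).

With log₂ n on the abscissa the relation is linear; from the two conditions:
  b = (826 − 584) / (log₂ 8 − log₂ 3) = 242 / (3 − 1.5850) = 171.020 ms/bit
  a = 584 − 171.020 × 1.5850 = 312.939 ms
Then RT(12) = 312.939 + 171.020 × log₂ 12 = 312.939 + 171.020 × 3.5850 ≈ 926.040 ms.

926.0 ms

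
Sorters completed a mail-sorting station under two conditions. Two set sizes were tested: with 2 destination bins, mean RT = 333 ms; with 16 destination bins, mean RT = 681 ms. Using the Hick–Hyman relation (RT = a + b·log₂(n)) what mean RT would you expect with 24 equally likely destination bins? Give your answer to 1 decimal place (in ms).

748.9 ms

With log₂ n on the abscissa the relation is linear; from the two conditions:
  b = (681 − 333) / (log₂ 16 − log₂ 2) = 348 / (4 − 1) = 116.000 ms/bit
  a = 333 − 116.000 × 1 = 217.000 ms
Then RT(24) = 217.000 + 116.000 × log₂ 24 = 217.000 + 116.000 × 4.5850 ≈ 748.856 ms.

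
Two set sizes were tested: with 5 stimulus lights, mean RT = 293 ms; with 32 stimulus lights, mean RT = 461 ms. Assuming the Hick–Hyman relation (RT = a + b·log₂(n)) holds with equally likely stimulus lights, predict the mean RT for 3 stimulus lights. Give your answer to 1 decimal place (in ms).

With log₂ n on the abscissa the relation is linear; from the two conditions:
  b = (461 − 293) / (log₂ 32 − log₂ 5) = 168 / (5 − 2.3219) = 62.732 ms/bit
  a = 293 − 62.732 × 2.3219 = 147.342 ms
Then RT(3) = 147.342 + 62.732 × log₂ 3 = 147.342 + 62.732 × 1.5850 ≈ 246.769 ms.

246.8 ms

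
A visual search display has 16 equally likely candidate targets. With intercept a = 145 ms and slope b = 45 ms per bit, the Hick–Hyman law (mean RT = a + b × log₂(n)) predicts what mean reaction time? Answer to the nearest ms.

log₂(16) = 4 bits, so RT = 145 + 45 × 4 ≈ 325.000 ms.

325 ms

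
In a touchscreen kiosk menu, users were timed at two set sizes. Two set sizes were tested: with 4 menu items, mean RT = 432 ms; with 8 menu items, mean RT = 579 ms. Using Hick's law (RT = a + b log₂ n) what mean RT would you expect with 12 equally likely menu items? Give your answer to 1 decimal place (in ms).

RT is linear in log₂ n, so two points fix the line:
  b = (579 − 432) / (log₂ 8 − log₂ 4) = 147 / (3 − 2) = 147.000 ms/bit
  a = 432 − 147.000 × 2 = 138.000 ms
Then RT(12) = 138.000 + 147.000 × log₂ 12 = 138.000 + 147.000 × 3.5850 ≈ 664.989 ms.

665.0 ms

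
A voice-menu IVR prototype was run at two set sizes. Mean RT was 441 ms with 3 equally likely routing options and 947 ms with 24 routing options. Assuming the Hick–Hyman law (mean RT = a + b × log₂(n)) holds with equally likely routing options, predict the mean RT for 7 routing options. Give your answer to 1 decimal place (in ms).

Solve the two-equation system in a and b:
  b = (947 − 441) / (log₂ 24 − log₂ 3) = 506 / (4.5850 − 1.5850) = 168.667 ms/bit
  a = 441 − 168.667 × 1.5850 = 173.670 ms
Then RT(7) = 173.670 + 168.667 × log₂ 7 = 173.670 + 168.667 × 2.8074 ≈ 647.177 ms.

647.2 ms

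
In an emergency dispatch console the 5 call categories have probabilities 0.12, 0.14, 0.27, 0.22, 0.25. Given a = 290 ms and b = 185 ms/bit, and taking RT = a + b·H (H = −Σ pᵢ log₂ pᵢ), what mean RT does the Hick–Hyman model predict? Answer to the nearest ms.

H = 0.12·log₂(1/0.12) + 0.14·log₂(1/0.14) + 0.27·log₂(1/0.27) + 0.22·log₂(1/0.22) + 0.25·log₂(1/0.25) = 2.2548 bits.
RT = 290 + 185 × 2.2548 = 707.13 ms.

707 ms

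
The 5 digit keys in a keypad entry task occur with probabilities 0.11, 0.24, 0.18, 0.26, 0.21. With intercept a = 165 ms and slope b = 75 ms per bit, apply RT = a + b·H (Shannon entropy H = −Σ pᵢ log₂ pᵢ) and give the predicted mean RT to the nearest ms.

335 ms

H = 0.11·log₂(1/0.11) + 0.24·log₂(1/0.24) + 0.18·log₂(1/0.18) + 0.26·log₂(1/0.26) + 0.21·log₂(1/0.21) = 2.2678 bits.
RT = 165 + 75 × 2.2678 = 335.09 ms.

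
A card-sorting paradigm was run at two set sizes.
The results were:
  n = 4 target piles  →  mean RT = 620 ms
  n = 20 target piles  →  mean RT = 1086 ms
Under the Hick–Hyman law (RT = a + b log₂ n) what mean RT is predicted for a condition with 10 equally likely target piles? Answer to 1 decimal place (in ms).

885.3 ms

RT is linear in log₂ n, so two points fix the line:
  b = (1086 − 620) / (log₂ 20 − log₂ 4) = 466 / (4.3219 − 2) = 200.695 ms/bit
  a = 620 − 200.695 × 2 = 218.609 ms
Then RT(10) = 218.609 + 200.695 × log₂ 10 = 218.609 + 200.695 × 3.3219 ≈ 885.305 ms.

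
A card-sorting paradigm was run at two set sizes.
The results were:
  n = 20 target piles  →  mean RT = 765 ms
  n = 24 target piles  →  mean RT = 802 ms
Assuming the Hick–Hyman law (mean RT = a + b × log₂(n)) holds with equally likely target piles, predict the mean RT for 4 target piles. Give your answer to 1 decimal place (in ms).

438.4 ms

With log₂ n on the abscissa the relation is linear; from the two conditions:
  b = (802 − 765) / (log₂ 24 − log₂ 20) = 37 / (4.5850 − 4.3219) = 140.666 ms/bit
  a = 765 − 140.666 × 4.3219 = 157.052 ms
Then RT(4) = 157.052 + 140.666 × log₂ 4 = 157.052 + 140.666 × 2 ≈ 438.384 ms.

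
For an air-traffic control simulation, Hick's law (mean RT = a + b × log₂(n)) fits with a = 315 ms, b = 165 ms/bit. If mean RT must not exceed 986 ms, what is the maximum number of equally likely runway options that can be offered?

16

Information budget: (986 − 315)/165 = 4.0667 bits, so n ≤ 2^4.0667 = 16.757 → at most 16.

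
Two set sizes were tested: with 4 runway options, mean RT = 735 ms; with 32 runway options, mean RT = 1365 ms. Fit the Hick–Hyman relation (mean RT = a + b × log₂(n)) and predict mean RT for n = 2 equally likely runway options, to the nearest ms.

With log₂ n on the abscissa the relation is linear; from the two conditions:
  b = (1365 − 735) / (log₂ 32 − log₂ 4) = 630 / (5 − 2) = 210 ms/bit
  a = 735 − 210 × 2 = 315 ms
Then RT(2) = 315 + 210 × log₂ 2 = 315 + 210 × 1 ≈ 525.000 ms.

525 ms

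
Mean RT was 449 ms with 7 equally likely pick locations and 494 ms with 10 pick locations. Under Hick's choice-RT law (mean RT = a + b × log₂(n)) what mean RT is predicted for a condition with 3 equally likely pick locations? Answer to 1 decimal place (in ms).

Fit slope and intercept:
  b = (494 − 449) / (log₂ 10 − log₂ 7) = 45 / (3.3219 − 2.8074) = 87.451 ms/bit
  a = 449 − 87.451 × 2.8074 = 203.494 ms
Then RT(3) = 203.494 + 87.451 × log₂ 3 = 203.494 + 87.451 × 1.5850 ≈ 342.100 ms.

342.1 ms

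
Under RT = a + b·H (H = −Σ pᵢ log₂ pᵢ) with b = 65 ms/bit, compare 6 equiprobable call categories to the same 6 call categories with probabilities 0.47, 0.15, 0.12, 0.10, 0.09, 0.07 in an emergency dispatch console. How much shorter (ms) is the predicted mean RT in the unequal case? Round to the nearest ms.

25 ms

The RT saving is b·ΔH. Equiprobable H₀ = log₂(6) = 2.5850 bits; with the given probabilities H = 2.2030 bits.
b·(H₀ − H) = 65 × (2.5850 − 2.2030) = 24.83 ms.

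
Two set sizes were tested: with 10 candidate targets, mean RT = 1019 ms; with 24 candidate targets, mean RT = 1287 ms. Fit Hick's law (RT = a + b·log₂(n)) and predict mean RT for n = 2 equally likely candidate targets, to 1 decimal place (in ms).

RT is linear in log₂ n, so two points fix the line:
  b = (1287 − 1019) / (log₂ 24 − log₂ 10) = 268 / (4.5850 − 3.3219) = 212.187 ms/bit
  a = 1019 − 212.187 × 3.3219 = 314.129 ms
Then RT(2) = 314.129 + 212.187 × log₂ 2 = 314.129 + 212.187 × 1 ≈ 526.316 ms.

526.3 ms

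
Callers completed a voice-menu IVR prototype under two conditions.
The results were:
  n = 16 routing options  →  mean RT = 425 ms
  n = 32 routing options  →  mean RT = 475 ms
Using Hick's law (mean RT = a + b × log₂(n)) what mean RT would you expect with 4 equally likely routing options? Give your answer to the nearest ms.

RT is linear in log₂ n, so two points fix the line:
  b = (475 − 425) / (log₂ 32 − log₂ 16) = 50 / (5 − 4) = 50 ms/bit
  a = 425 − 50 × 4 = 225 ms
Then RT(4) = 225 + 50 × log₂ 4 = 225 + 50 × 2 ≈ 325.000 ms.

325 ms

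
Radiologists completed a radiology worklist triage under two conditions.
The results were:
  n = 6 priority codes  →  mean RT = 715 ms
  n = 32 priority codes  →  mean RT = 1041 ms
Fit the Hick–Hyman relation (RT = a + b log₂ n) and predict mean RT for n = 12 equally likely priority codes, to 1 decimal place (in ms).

850.0 ms

Fit slope and intercept:
  b = (1041 − 715) / (log₂ 32 − log₂ 6) = 326 / (5 − 2.5850) = 134.988 ms/bit
  a = 715 − 134.988 × 2.5850 = 366.062 ms
Then RT(12) = 366.062 + 134.988 × log₂ 12 = 366.062 + 134.988 × 3.5850 ≈ 849.988 ms.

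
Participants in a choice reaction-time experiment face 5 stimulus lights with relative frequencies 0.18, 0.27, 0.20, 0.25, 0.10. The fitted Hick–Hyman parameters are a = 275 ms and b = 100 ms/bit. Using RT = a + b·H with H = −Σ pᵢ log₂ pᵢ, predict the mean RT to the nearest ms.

500 ms

H = 0.18·log₂(1/0.18) + 0.27·log₂(1/0.27) + 0.20·log₂(1/0.20) + 0.25·log₂(1/0.25) + 0.10·log₂(1/0.10) = 2.2519 bits.
RT = 275 + 100 × 2.2519 = 500.19 ms.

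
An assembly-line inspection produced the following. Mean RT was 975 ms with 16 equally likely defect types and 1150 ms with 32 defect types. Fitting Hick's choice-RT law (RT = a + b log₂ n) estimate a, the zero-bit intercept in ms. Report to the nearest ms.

Slope: b = (1150 − 975) / (log₂ 32 − log₂ 16) = 175/1.0000 = 175 ms/bit.
Intercept: a = 975 − 175·log₂(16) = 275.000 ms.

275 ms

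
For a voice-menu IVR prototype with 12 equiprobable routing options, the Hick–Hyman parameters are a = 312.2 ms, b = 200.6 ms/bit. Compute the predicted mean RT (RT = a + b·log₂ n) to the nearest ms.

1031 ms

log₂(12) = 3.5850 bits, so RT = 312.2 + 200.6 × 3.5850 ≈ 1031.343 ms.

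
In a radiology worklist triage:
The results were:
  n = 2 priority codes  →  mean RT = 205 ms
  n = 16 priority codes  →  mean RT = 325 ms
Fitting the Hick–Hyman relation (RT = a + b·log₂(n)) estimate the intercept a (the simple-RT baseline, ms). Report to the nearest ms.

165 ms

Slope: b = (325 − 205) / (log₂ 16 − log₂ 2) = 120/3.0000 = 40 ms/bit.
a = RT₁ − b·log₂ n₁ = 205 − 40 × 1 = 165.000 ms.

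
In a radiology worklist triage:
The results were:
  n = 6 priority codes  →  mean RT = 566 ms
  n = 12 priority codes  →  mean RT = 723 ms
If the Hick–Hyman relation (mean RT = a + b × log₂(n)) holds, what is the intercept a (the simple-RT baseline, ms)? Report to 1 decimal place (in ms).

The slope on a log₂ axis is (723 − 566) / (3.5850 − 2.5850) = 157.000 ms/bit.
Intercept: a = 566 − 157.000·log₂(6) = 160.161 ms.

160.2 ms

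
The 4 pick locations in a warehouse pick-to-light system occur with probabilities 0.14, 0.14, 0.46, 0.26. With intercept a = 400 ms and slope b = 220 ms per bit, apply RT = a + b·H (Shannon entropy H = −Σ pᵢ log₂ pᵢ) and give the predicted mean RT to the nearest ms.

799 ms

Entropy contributions −pᵢ log₂ pᵢ: 0.3971, 0.3971, 0.5153, 0.5053; sum H = 1.8148 bits.
RT = a + bH = 400 + 220·1.8148 = 799.27 ms.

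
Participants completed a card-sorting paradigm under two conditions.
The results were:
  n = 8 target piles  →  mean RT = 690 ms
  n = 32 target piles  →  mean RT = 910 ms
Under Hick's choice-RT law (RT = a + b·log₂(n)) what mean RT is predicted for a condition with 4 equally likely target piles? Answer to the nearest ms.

580 ms

Fit slope and intercept:
  b = (910 − 690) / (log₂ 32 − log₂ 8) = 220 / (5 − 3) = 110 ms/bit
  a = 690 − 110 × 3 = 360 ms
Then RT(4) = 360 + 110 × log₂ 4 = 360 + 110 × 2 ≈ 580.000 ms.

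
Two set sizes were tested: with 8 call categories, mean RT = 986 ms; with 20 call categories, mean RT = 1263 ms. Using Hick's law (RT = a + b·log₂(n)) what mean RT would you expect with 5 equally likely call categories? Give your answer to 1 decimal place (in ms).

843.9 ms

With log₂ n on the abscissa the relation is linear; from the two conditions:
  b = (1263 − 986) / (log₂ 20 − log₂ 8) = 277 / (4.3219 − 3) = 209.542 ms/bit
  a = 986 − 209.542 × 3 = 357.373 ms
Then RT(5) = 357.373 + 209.542 × log₂ 5 = 357.373 + 209.542 × 2.3219 ≈ 843.915 ms.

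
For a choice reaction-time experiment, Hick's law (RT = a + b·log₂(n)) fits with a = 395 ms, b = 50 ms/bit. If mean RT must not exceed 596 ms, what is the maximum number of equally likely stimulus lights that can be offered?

50·log₂ n ≤ 596 − 395 = 201, giving log₂ n ≤ 4.0200 and n ≤ 16.223. The largest whole number is 16.

16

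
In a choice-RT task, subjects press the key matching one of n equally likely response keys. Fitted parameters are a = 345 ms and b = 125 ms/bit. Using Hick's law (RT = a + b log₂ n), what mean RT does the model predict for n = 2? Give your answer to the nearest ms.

470 ms

log₂(2) = 1 bits, so RT = 345 + 125 × 1 ≈ 470.000 ms.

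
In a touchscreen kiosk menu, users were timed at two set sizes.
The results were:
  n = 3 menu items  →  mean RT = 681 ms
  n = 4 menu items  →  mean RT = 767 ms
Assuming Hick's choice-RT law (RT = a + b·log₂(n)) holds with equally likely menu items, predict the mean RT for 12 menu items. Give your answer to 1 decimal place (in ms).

1095.4 ms

RT is linear in log₂ n, so two points fix the line:
  b = (767 − 681) / (log₂ 4 − log₂ 3) = 86 / (2 − 1.5850) = 207.210 ms/bit
  a = 681 − 207.210 × 1.5850 = 352.580 ms
Then RT(12) = 352.580 + 207.210 × log₂ 12 = 352.580 + 207.210 × 3.5850 ≈ 1095.420 ms.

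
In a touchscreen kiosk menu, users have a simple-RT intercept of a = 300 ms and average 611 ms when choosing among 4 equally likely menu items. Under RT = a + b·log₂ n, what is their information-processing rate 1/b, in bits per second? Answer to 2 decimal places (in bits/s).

b = (611 − 300)/log₂ 4 = 311/2 = 155.500 ms per bit = 0.15550 s/bit; the reciprocal is 6.431 bits/s.

6.43 bits/s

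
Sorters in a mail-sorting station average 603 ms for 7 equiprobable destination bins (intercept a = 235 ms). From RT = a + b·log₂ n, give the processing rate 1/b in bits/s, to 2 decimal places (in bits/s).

b = (603 − 235)/log₂ 7 = 368/2.8074 = 131.084 ms per bit = 0.13108 s/bit; the reciprocal is 7.629 bits/s.

7.63 bits/s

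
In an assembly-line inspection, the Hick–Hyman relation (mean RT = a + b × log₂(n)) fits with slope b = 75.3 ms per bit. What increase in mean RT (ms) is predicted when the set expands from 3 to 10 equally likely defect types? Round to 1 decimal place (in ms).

130.8 ms

ΔRT = (a + b log₂ n₂) − (a + b log₂ n₁) = b·(log₂ n₂ − log₂ n₁).
log₂(10) − log₂(3) = 3.3219 − 1.5850 = 1.7370.
ΔRT = 75.3 × 1.7370 = 130.794 ms.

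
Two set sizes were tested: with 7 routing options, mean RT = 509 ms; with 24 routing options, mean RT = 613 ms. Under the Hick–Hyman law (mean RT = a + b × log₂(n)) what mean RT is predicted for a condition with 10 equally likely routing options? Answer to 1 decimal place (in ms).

539.1 ms

With log₂ n on the abscissa the relation is linear; from the two conditions:
  b = (613 − 509) / (log₂ 24 − log₂ 7) = 104 / (4.5850 − 2.8074) = 58.506 ms/bit
  a = 509 − 58.506 × 2.8074 = 344.754 ms
Then RT(10) = 344.754 + 58.506 × log₂ 10 = 344.754 + 58.506 × 3.3219 ≈ 539.105 ms.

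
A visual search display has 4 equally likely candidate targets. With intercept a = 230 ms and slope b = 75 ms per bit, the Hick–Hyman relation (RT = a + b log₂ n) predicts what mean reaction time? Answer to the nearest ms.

log₂(4) = 2 bits, so RT = 230 + 75 × 2 ≈ 380.000 ms.

380 ms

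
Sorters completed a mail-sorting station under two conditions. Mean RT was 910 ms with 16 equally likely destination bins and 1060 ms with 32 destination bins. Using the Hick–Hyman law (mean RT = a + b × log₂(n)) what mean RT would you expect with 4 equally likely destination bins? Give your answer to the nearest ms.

Solve the two-equation system in a and b:
  b = (1060 − 910) / (log₂ 32 − log₂ 16) = 150 / (5 − 4) = 150 ms/bit
  a = 910 − 150 × 4 = 310 ms
Then RT(4) = 310 + 150 × log₂ 4 = 310 + 150 × 2 ≈ 610.000 ms.

610 ms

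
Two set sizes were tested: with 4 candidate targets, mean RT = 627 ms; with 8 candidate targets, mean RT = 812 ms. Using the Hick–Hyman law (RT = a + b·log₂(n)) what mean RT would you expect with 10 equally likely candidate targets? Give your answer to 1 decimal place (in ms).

871.6 ms

With log₂ n on the abscissa the relation is linear; from the two conditions:
  b = (812 − 627) / (log₂ 8 − log₂ 4) = 185 / (3 − 2) = 185.000 ms/bit
  a = 627 − 185.000 × 2 = 257.000 ms
Then RT(10) = 257.000 + 185.000 × log₂ 10 = 257.000 + 185.000 × 3.3219 ≈ 871.557 ms.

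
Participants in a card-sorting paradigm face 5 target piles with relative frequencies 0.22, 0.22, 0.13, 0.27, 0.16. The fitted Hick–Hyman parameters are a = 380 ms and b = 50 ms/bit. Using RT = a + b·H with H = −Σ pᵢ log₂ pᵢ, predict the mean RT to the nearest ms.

494 ms

Entropy contributions −pᵢ log₂ pᵢ: 0.4806, 0.4806, 0.3826, 0.5100, 0.4230; sum H = 2.2768 bits.
RT = a + bH = 380 + 50·2.2768 = 493.84 ms.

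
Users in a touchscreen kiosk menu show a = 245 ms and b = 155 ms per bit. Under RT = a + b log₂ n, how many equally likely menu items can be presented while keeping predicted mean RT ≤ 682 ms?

7

Information budget: (682 − 245)/155 = 2.8194 bits, so n ≤ 2^2.8194 = 7.058 → at most 7.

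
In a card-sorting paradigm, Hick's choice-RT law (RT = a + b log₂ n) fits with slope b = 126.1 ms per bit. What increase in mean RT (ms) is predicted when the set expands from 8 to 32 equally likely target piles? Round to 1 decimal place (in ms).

252.2 ms

ΔRT = (a + b log₂ n₂) − (a + b log₂ n₁) = b·(log₂ n₂ − log₂ n₁).
log₂(32) − log₂(8) = log₂(32/8) = log₂(4) = 2.
ΔRT = 126.1 × 2.0000 = 252.200 ms.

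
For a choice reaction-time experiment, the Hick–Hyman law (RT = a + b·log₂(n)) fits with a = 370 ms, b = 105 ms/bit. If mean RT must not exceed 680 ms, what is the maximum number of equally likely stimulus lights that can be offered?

7

Information budget: (680 − 370)/105 = 2.9524 bits, so n ≤ 2^2.9524 = 7.740 → at most 7.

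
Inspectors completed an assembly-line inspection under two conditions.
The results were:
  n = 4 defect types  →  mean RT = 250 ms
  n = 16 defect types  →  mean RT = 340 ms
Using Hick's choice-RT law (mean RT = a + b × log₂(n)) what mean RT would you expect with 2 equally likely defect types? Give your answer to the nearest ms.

Solve the two-equation system in a and b:
  b = (340 − 250) / (log₂ 16 − log₂ 4) = 90 / (4 − 2) = 45 ms/bit
  a = 250 − 45 × 2 = 160 ms
Then RT(2) = 160 + 45 × log₂ 2 = 160 + 45 × 1 ≈ 205.000 ms.

205 ms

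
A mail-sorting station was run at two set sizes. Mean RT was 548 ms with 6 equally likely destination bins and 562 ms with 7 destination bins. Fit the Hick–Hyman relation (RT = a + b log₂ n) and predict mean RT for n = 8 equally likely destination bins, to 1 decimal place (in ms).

574.1 ms

Solve the two-equation system in a and b:
  b = (562 − 548) / (log₂ 7 − log₂ 6) = 14 / (2.8074 − 2.5850) = 62.952 ms/bit
  a = 548 − 62.952 × 2.5850 = 385.272 ms
Then RT(8) = 385.272 + 62.952 × log₂ 8 = 385.272 + 62.952 × 3 ≈ 574.127 ms.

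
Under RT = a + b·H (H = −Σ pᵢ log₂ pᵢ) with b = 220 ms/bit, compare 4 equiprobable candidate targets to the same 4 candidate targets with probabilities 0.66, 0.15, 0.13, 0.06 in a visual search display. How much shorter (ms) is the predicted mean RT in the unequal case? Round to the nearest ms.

125 ms

The RT saving is b·ΔH. Equiprobable H₀ = log₂(4) = 2.0000 bits; with the given probabilities H = 1.4324 bits.
b·(H₀ − H) = 220 × (2.0000 − 1.4324) = 124.88 ms.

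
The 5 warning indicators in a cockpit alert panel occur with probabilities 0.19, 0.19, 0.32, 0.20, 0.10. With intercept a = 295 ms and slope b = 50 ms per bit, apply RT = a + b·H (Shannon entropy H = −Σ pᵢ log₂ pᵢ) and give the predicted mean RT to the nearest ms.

407 ms

Entropy contributions −pᵢ log₂ pᵢ: 0.4552, 0.4552, 0.5260, 0.4644, 0.3322; sum H = 2.2331 bits.
RT = a + bH = 295 + 50·2.2331 = 406.65 ms.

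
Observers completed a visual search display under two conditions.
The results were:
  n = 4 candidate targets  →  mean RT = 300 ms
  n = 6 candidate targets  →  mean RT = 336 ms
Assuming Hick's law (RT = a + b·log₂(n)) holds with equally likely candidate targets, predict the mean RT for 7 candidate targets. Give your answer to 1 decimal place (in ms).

Solve the two-equation system in a and b:
  b = (336 − 300) / (log₂ 6 − log₂ 4) = 36 / (2.5850 − 2) = 61.542 ms/bit
  a = 300 − 61.542 × 2 = 176.915 ms
Then RT(7) = 176.915 + 61.542 × log₂ 7 = 176.915 + 61.542 × 2.8074 ≈ 349.687 ms.

349.7 ms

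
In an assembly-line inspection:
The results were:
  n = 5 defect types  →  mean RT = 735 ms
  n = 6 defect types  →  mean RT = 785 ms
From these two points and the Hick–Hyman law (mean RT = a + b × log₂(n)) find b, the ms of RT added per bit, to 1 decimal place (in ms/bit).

The slope on a log₂ axis is (785 − 735) / (2.5850 − 2.3219) = 190.089 ms/bit.

190.1 ms/bit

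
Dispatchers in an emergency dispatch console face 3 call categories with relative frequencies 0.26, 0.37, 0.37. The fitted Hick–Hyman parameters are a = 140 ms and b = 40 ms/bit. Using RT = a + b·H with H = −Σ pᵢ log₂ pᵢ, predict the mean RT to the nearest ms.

203 ms

H = 0.26·log₂(1/0.26) + 0.37·log₂(1/0.37) + 0.37·log₂(1/0.37) = 1.5667 bits.
RT = 140 + 40 × 1.5667 = 202.67 ms.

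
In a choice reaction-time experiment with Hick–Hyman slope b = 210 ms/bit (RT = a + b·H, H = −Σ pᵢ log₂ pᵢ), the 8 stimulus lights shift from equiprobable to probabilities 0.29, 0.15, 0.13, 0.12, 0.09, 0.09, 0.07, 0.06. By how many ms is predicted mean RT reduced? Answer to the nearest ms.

39 ms

The RT saving is b·ΔH. Equiprobable H₀ = log₂(8) = 3.0000 bits; with the given probabilities H = 2.8156 bits.
b·(H₀ − H) = 210 × (3.0000 − 2.8156) = 38.73 ms.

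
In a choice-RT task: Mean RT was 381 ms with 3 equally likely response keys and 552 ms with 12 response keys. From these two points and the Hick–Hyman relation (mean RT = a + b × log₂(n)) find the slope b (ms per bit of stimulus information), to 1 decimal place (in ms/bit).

85.5 ms/bit

b = (RT₂ − RT₁)/(log₂ n₂ − log₂ n₁) = (552 − 381)/(3.5850 − 1.5850) = 85.500 ms/bit.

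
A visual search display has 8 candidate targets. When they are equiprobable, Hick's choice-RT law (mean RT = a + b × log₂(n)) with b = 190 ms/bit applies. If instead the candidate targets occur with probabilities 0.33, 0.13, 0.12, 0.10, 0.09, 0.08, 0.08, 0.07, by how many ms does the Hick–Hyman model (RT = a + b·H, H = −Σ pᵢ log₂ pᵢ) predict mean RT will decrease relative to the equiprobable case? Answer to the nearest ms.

43 ms

The RT saving is b·ΔH. Equiprobable H₀ = log₂(8) = 3.0000 bits; with the given probabilities H = 2.7740 bits.
b·(H₀ − H) = 190 × (3.0000 − 2.7740) = 42.95 ms.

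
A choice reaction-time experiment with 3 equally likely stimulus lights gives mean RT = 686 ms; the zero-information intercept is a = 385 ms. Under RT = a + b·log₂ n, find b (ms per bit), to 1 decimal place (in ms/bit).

3 alternatives carry log₂ 3 = 1.5850 bits; the choice cost is 686 − 385 = 301 ms, so b = 301/1.5850 = 189.910 ms/bit.

189.9 ms/bit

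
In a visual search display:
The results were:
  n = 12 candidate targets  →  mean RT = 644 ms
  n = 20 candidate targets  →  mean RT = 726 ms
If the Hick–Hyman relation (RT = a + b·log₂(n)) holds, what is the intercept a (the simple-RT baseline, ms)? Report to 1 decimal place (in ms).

245.1 ms

b = (RT₂ − RT₁)/(log₂ n₂ − log₂ n₁) = (726 − 644)/(4.3219 − 3.5850) = 111.267 ms/bit.
Intercept: a = 644 − 111.267·log₂(12) = 245.112 ms.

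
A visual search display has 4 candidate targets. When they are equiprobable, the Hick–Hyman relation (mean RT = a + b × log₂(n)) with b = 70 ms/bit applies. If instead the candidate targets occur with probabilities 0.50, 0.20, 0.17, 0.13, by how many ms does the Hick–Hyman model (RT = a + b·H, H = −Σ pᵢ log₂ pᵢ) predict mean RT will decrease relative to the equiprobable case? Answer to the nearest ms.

15 ms

Equiprobable entropy H₀ = log₂ 4 = 2.0000 bits.
Skewed entropy H = −Σ pᵢ log₂ pᵢ = 1.7816 bits.
ΔRT = b·(H₀ − H) = 70 × 0.2184 = 15.29 ms.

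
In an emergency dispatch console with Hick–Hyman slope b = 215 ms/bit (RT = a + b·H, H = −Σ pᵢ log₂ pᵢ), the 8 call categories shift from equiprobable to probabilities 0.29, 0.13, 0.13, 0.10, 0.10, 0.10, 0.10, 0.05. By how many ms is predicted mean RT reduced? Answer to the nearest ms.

Equiprobable entropy H₀ = log₂ 8 = 3.0000 bits.
Skewed entropy H = −Σ pᵢ log₂ pᵢ = 2.8281 bits.
ΔRT = b·(H₀ − H) = 215 × 0.1719 = 36.97 ms.

37 ms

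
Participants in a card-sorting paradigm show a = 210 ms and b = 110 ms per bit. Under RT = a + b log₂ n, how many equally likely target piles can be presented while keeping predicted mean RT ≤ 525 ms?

Set 210 + 110·log₂ n ≤ 525 → log₂ n ≤ (525 − 210)/110 = 2.8636.
So n ≤ 2^2.8636 = 7.278; the largest integer n is 7.

7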